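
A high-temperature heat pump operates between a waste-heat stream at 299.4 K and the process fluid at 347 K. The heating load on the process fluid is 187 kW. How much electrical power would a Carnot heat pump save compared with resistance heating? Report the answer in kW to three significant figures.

The reservoir spacing is ΔT = 347 − 299.4 = 47.60 K.
COP_Carnot = T_H/ΔT = 347.00/47.60 = 7.290.
Resistance heating needs Ẇ_res = Q̇_H = 187.0 kW; the reversible heat pump needs only Ẇ_hp = Q̇_H/COP = 25.65 kW.
Saving = 187.0 − 25.65 = 161.3 kW.

161 kW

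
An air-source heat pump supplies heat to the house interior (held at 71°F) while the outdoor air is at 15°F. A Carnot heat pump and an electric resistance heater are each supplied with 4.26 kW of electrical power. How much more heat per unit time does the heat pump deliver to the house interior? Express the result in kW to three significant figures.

36.1 kW

In absolute terms T_C = 263.71 K and T_H = 294.82 K, so ΔT = 31.11 K.
COP_Carnot = T_H/ΔT = 294.82/31.11 = 9.476.
The heat pump delivers Q̇_H = COP × Ẇ = 40.37 kW; the resistance heater delivers Ẇ = 4.260 kW.
Extra = (COP − 1)·Ẇ = 36.11 kW.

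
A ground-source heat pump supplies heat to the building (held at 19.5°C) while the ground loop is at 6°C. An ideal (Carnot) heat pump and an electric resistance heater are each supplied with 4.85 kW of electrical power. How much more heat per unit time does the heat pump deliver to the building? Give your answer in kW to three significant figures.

In absolute terms T_C = 279.15 K and T_H = 292.65 K, so ΔT = 13.50 K.
COP_Carnot = T_H/ΔT = 292.65/13.50 = 21.68.
The heat pump delivers Q̇_H = COP × Ẇ = 105.1 kW; the resistance heater delivers Ẇ = 4.850 kW.
Extra = (COP − 1)·Ẇ = 100.3 kW.

100 kW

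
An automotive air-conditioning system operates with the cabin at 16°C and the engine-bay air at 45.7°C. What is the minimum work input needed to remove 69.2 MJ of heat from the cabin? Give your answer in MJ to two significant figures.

7.1 MJ

In absolute terms T_C = 289.15 K and T_H = 318.85 K, so ΔT = 29.70 K.
The reversible limit is COP_R = T_C/ΔT = 9.736, so W_min = Q_C/COP = Q_C·ΔT/T_C.
W_min = 69.20 × 29.70/289.15 = 7.108 MJ.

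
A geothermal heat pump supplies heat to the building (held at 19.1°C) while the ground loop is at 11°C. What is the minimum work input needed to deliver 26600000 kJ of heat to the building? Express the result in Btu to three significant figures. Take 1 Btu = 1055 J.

699000 Btu

In absolute terms T_C = 284.15 K and T_H = 292.25 K, so ΔT = 8.100 K.
The reversible limit is COP_HP = T_H/ΔT = 36.08, so W_min = Q_H/COP = Q_H·ΔT/T_H.
W_min = 26600000 × 8.100/292.25 = 737200 kJ = 698800 Btu.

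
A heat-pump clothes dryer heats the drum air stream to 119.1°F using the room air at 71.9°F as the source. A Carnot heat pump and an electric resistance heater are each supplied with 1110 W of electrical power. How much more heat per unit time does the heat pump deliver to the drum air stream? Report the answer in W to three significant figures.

12500 W

In absolute terms T_C = 295.32 K and T_H = 321.54 K, so ΔT = 26.22 K.
COP_Carnot = T_H/ΔT = 321.54/26.22 = 12.26.
The heat pump delivers Q̇_H = COP × Ẇ = 13610 W; the resistance heater delivers Ẇ = 1110 W.
Extra = (COP − 1)·Ẇ = 12500 W.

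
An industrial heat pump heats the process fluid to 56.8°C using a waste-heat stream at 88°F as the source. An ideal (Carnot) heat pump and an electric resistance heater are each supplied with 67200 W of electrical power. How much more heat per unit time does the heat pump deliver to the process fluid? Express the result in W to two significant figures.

In absolute terms T_C = 304.26 K and T_H = 329.95 K, so ΔT = 25.69 K.
COP_Carnot = T_H/ΔT = 329.95/25.69 = 12.84.
The heat pump delivers Q̇_H = COP × Ẇ = 863100 W; the resistance heater delivers Ẇ = 67200 W.
Extra = (COP − 1)·Ẇ = 795900 W.

800000 W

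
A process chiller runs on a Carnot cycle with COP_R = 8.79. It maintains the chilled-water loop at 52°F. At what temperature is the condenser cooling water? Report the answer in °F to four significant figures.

COP_R = T_C/(T_H − T_C) gives T_H − T_C = T_C/COP.
With T_C = 284.26 K, T_H = 284.26 × (1 + 1/8.79) = 316.60 K.
Converting, 316.60 K = 110.21°F.

110.2 °F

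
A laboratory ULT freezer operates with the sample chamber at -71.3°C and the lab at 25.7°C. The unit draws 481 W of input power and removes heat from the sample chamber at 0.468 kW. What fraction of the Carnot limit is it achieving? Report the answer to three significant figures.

0.468

Converting, Q̇_C = 0.4680 kW = 468.0 W, so COP_actual = Q̇_C/Ẇ = 468.0/481.0 = 0.9730.
In absolute terms T_C = 201.85 K and T_H = 298.85 K, so ΔT = 97.00 K.
COP_Carnot = T_C/ΔT = 201.85/97.00 = 2.081.
η_II = COP_actual/COP_Carnot = 0.9730/2.081 = 0.4676.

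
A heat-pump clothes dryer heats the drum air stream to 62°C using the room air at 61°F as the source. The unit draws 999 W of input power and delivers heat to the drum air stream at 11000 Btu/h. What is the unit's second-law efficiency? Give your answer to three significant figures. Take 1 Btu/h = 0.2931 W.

0.442

Converting, Q̇_H = 11000 Btu/h = 3224 W, so COP_actual = Q̇_H/Ẇ = 3224/999.0 = 3.227.
In absolute terms T_C = 289.26 K and T_H = 335.15 K, so ΔT = 45.89 K.
COP_Carnot = T_H/ΔT = 335.15/45.89 = 7.304.
η_II = COP_actual/COP_Carnot = 3.227/7.304 = 0.4419.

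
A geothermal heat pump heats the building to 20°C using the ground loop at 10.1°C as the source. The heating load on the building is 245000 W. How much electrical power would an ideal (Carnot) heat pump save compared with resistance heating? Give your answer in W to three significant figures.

237000 W

In absolute terms T_C = 283.25 K and T_H = 293.15 K, so ΔT = 9.900 K.
COP_Carnot = T_H/ΔT = 293.15/9.900 = 29.61.
Resistance heating needs Ẇ_res = Q̇_H = 245000 W; the reversible heat pump needs only Ẇ_hp = Q̇_H/COP = 8274 W.
Saving = 245000 − 8274 = 236700 W.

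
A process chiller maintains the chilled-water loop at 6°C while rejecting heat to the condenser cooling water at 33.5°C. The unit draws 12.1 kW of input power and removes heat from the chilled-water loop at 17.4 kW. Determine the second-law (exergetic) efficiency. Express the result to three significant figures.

0.142

COP_actual = Q̇_C/Ẇ = 17.40/12.10 = 1.438.
In absolute terms T_C = 279.15 K and T_H = 306.65 K, so ΔT = 27.50 K.
COP_Carnot = T_C/ΔT = 279.15/27.50 = 10.15.
η_II = COP_actual/COP_Carnot = 1.438/10.15 = 0.1417.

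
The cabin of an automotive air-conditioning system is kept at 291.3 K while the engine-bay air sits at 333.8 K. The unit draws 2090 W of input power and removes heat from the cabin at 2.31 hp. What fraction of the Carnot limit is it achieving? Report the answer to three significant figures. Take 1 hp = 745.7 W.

0.120

Converting, Q̇_C = 2.310 hp = 1723 W, so COP_actual = Q̇_C/Ẇ = 1723/2090 = 0.8242.
The reservoir spacing is ΔT = 333.8 − 291.3 = 42.50 K.
COP_Carnot = T_C/ΔT = 291.30/42.50 = 6.854.
η_II = COP_actual/COP_Carnot = 0.8242/6.854 = 0.1202.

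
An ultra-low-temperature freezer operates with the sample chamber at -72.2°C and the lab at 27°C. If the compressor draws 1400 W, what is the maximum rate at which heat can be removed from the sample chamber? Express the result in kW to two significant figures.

In absolute terms T_C = 200.95 K and T_H = 300.15 K, so ΔT = 99.20 K.
COP_Carnot = T_C/ΔT = 200.95/99.20 = 2.026.
Q̇_max = COP_Carnot × Ẇ = 2.026 × 1400 W = 2836 W = 2.836 kW.

2.8 kW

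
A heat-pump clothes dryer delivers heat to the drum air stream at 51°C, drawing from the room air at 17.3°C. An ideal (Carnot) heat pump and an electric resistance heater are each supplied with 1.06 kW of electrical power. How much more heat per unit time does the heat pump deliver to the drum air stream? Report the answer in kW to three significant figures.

In absolute terms T_C = 290.45 K and T_H = 324.15 K, so ΔT = 33.70 K.
COP_Carnot = T_H/ΔT = 324.15/33.70 = 9.619.
The heat pump delivers Q̇_H = COP × Ẇ = 10.20 kW; the resistance heater delivers Ẇ = 1.060 kW.
Extra = (COP − 1)·Ẇ = 9.136 kW.

9.14 kW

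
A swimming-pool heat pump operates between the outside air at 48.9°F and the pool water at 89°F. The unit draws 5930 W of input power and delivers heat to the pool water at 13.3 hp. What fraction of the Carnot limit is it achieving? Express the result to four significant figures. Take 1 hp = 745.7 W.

0.1222

Converting, Q̇_H = 13.30 hp = 9918 W, so COP_actual = Q̇_H/Ẇ = 9918/5930 = 1.672.
In absolute terms T_C = 282.54 K and T_H = 304.82 K, so ΔT = 22.28 K.
COP_Carnot = T_H/ΔT = 304.82/22.28 = 13.68.
η_II = COP_actual/COP_Carnot = 1.672/13.68 = 0.1222.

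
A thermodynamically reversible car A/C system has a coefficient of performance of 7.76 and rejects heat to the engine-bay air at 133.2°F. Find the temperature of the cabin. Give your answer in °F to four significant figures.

For a Carnot refrigerator COP_R = T_C/(T_H − T_C), so T_C = COP·T_H/(1 + COP).
With T_H = 329.37 K, T_C = 7.76 × 329.37/8.760 = 291.77 K.
Converting, 291.77 K = 65.52°F.

65.52 °F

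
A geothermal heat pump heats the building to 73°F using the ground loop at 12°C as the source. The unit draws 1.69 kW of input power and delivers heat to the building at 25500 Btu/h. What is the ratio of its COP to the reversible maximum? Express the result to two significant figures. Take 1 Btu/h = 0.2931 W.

Converting, Q̇_H = 25500 Btu/h = 7.474 kW, so COP_actual = Q̇_H/Ẇ = 7.474/1.690 = 4.423.
In absolute terms T_C = 285.15 K and T_H = 295.93 K, so ΔT = 10.78 K.
COP_Carnot = T_H/ΔT = 295.93/10.78 = 27.46.
η_II = COP_actual/COP_Carnot = 4.423/27.46 = 0.1611.

0.16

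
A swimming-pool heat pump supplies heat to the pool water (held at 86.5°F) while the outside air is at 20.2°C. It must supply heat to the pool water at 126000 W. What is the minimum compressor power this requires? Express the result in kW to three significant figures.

4.18 kW

In absolute terms T_C = 293.35 K and T_H = 303.43 K, so ΔT = 10.08 K.
COP_Carnot = T_H/ΔT = 303.43/10.08 = 30.11.
Ẇ_min = Q̇/COP_Carnot = 126000/30.11 = 4185 W = 4.185 kW.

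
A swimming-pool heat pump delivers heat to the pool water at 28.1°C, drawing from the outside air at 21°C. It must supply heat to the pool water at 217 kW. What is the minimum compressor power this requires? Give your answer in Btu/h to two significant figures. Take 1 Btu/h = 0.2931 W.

17000 Btu/h

In absolute terms T_C = 294.15 K and T_H = 301.25 K, so ΔT = 7.100 K.
COP_Carnot = T_H/ΔT = 301.25/7.100 = 42.43.
Ẇ_min = Q̇/COP_Carnot = 217.0/42.43 = 5.114 kW = 17450 Btu/h.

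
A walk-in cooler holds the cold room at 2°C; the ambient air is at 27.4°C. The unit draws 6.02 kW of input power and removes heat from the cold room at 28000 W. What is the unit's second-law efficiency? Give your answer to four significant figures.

Converting, Q̇_C = 28000 W = 28.00 kW, so COP_actual = Q̇_C/Ẇ = 28.00/6.020 = 4.651.
In absolute terms T_C = 275.15 K and T_H = 300.55 K, so ΔT = 25.40 K.
COP_Carnot = T_C/ΔT = 275.15/25.40 = 10.83.
η_II = COP_actual/COP_Carnot = 4.651/10.83 = 0.4294.

0.4294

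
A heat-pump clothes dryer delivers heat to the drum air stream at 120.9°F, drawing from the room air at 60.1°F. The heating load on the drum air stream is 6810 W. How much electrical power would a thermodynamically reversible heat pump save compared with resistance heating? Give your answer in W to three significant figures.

In absolute terms T_C = 288.76 K and T_H = 322.54 K, so ΔT = 33.78 K.
COP_Carnot = T_H/ΔT = 322.54/33.78 = 9.549.
Resistance heating needs Ẇ_res = Q̇_H = 6810 W; the reversible heat pump needs only Ẇ_hp = Q̇_H/COP = 713.2 W.
Saving = 6810 − 713.2 = 6097 W.

6100 W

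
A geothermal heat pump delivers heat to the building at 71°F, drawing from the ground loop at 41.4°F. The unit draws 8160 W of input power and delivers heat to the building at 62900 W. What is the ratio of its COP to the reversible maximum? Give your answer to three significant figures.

0.430

COP_actual = Q̇_H/Ẇ = 62900/8160 = 7.708.
In absolute terms T_C = 278.37 K and T_H = 294.82 K, so ΔT = 16.44 K.
COP_Carnot = T_H/ΔT = 294.82/16.44 = 17.93.
η_II = COP_actual/COP_Carnot = 7.708/17.93 = 0.4300.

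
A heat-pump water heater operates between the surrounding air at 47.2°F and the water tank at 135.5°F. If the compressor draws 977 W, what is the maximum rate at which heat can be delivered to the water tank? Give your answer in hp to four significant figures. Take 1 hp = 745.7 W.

8.831 hp

In absolute terms T_C = 281.59 K and T_H = 330.65 K, so ΔT = 49.06 K.
COP_Carnot = T_H/ΔT = 330.65/49.06 = 6.740.
Q̇_max = COP_Carnot × Ẇ = 6.740 × 977.0 W = 6585 W = 8.831 hp.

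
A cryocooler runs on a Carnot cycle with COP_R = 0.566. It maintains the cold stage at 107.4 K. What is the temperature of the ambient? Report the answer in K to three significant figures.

COP_R = T_C/(T_H − T_C) gives T_H − T_C = T_C/COP.
With T_C = 107.40 K, T_H = 107.40 × (1 + 1/0.566) = 297.15 K.

297 K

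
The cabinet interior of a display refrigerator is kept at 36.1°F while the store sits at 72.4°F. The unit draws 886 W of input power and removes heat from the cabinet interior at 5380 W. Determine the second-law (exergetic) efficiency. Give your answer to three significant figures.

0.445

COP_actual = Q̇_C/Ẇ = 5380/886.0 = 6.072.
In absolute terms T_C = 275.43 K and T_H = 295.59 K, so ΔT = 20.17 K.
COP_Carnot = T_C/ΔT = 275.43/20.17 = 13.66.
η_II = COP_actual/COP_Carnot = 6.072/13.66 = 0.4446.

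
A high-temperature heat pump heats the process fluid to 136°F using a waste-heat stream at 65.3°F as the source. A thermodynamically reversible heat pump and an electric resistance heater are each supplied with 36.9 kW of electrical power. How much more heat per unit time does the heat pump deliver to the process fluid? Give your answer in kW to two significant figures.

270 kW

In absolute terms T_C = 291.65 K and T_H = 330.93 K, so ΔT = 39.28 K.
COP_Carnot = T_H/ΔT = 330.93/39.28 = 8.425.
The heat pump delivers Q̇_H = COP × Ẇ = 310.9 kW; the resistance heater delivers Ẇ = 36.90 kW.
Extra = (COP − 1)·Ẇ = 274.0 kW.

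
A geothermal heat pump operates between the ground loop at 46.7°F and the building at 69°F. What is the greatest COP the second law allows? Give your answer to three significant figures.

23.7

In absolute terms T_C = 281.32 K and T_H = 293.71 K, so ΔT = 12.39 K.
For a reversible cycle, COP_Carnot = T_H/ΔT = 293.71/12.39 = 23.71.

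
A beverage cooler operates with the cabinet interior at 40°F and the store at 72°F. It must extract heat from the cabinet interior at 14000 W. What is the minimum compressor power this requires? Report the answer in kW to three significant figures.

In absolute terms T_C = 277.59 K and T_H = 295.37 K, so ΔT = 17.78 K.
COP_Carnot = T_C/ΔT = 277.59/17.78 = 15.61.
Ẇ_min = Q̇/COP_Carnot = 14000/15.61 = 896.6 W = 0.8966 kW.

0.897 kW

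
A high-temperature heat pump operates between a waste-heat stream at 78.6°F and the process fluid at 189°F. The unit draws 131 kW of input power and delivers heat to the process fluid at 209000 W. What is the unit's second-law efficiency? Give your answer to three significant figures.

0.272

Converting, Q̇_H = 209000 W = 209.0 kW, so COP_actual = Q̇_H/Ẇ = 209.0/131.0 = 1.595.
In absolute terms T_C = 299.04 K and T_H = 360.37 K, so ΔT = 61.33 K.
COP_Carnot = T_H/ΔT = 360.37/61.33 = 5.876.
η_II = COP_actual/COP_Carnot = 1.595/5.876 = 0.2715.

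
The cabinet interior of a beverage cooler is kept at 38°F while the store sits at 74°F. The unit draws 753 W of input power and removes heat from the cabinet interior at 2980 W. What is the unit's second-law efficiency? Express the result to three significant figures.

0.286

COP_actual = Q̇_C/Ẇ = 2980/753.0 = 3.958.
In absolute terms T_C = 276.48 K and T_H = 296.48 K, so ΔT = 20.00 K.
COP_Carnot = T_C/ΔT = 276.48/20.00 = 13.82.
η_II = COP_actual/COP_Carnot = 3.958/13.82 = 0.2863.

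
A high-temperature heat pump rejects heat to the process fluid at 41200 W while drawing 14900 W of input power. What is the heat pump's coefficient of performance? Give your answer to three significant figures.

The first law gives Q̇_H = Q̇_C + Ẇ, so the three rates are Q̇_C = 26300, Q̇_H = 41200, Ẇ = 14900 W.
COP_HP = Q̇_H/Ẇ = 41200/14900 = 2.765.

2.77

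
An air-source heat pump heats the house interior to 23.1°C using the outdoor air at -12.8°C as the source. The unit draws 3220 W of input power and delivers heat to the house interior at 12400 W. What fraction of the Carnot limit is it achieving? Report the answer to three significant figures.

COP_actual = Q̇_H/Ẇ = 12400/3220 = 3.851.
In absolute terms T_C = 260.35 K and T_H = 296.25 K, so ΔT = 35.90 K.
COP_Carnot = T_H/ΔT = 296.25/35.90 = 8.252.
η_II = COP_actual/COP_Carnot = 3.851/8.252 = 0.4667.

0.467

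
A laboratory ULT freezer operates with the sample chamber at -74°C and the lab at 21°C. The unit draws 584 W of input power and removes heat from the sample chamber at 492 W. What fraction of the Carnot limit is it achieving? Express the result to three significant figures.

COP_actual = Q̇_C/Ẇ = 492.0/584.0 = 0.8425.
In absolute terms T_C = 199.15 K and T_H = 294.15 K, so ΔT = 95.00 K.
COP_Carnot = T_C/ΔT = 199.15/95.00 = 2.096.
η_II = COP_actual/COP_Carnot = 0.8425/2.096 = 0.4019.

0.402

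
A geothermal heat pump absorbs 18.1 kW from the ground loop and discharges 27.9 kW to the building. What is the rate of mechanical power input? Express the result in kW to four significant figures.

9.800 kW

For a cyclic device the first law requires Q̇_H = Q̇_C + Ẇ.
Ẇ = Q̇_H − Q̇_C = 9.800 kW.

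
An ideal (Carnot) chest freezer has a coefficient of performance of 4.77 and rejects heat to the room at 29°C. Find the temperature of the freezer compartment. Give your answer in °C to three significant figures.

For a Carnot refrigerator COP_R = T_C/(T_H − T_C), so T_C = COP·T_H/(1 + COP).
With T_H = 302.15 K, T_C = 4.77 × 302.15/5.770 = 249.78 K.
Converting, 249.78 K = -23.37°C.

-23.4 °C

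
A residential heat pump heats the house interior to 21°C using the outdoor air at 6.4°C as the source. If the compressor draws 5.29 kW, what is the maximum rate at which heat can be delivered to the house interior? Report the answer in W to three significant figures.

In absolute terms T_C = 279.55 K and T_H = 294.15 K, so ΔT = 14.60 K.
COP_Carnot = T_H/ΔT = 294.15/14.60 = 20.15.
Q̇_max = COP_Carnot × Ẇ = 20.15 × 5.290 kW = 106.6 kW = 106600 W.

107000 W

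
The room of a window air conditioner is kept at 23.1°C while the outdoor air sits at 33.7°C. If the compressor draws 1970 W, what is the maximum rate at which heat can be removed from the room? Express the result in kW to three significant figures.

55.1 kW

In absolute terms T_C = 296.25 K and T_H = 306.85 K, so ΔT = 10.60 K.
COP_Carnot = T_C/ΔT = 296.25/10.60 = 27.95.
Q̇_max = COP_Carnot × Ẇ = 27.95 × 1970 W = 55060 W = 55.06 kW.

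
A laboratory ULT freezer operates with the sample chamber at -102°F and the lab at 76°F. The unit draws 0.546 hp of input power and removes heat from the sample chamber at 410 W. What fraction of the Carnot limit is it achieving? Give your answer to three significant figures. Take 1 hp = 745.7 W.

Converting, Q̇_C = 410.0 W = 0.5498 hp, so COP_actual = Q̇_C/Ẇ = 0.5498/0.5460 = 1.007.
In absolute terms T_C = 198.71 K and T_H = 297.59 K, so ΔT = 98.89 K.
COP_Carnot = T_C/ΔT = 198.71/98.89 = 2.009.
η_II = COP_actual/COP_Carnot = 1.007/2.009 = 0.5011.

0.501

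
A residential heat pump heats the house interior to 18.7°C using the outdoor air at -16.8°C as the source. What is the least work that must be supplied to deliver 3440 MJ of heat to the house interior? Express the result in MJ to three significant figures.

418 MJ

In absolute terms T_C = 256.35 K and T_H = 291.85 K, so ΔT = 35.50 K.
The reversible limit is COP_HP = T_H/ΔT = 8.221, so W_min = Q_H/COP = Q_H·ΔT/T_H.
W_min = 3440 × 35.50/291.85 = 418.4 MJ.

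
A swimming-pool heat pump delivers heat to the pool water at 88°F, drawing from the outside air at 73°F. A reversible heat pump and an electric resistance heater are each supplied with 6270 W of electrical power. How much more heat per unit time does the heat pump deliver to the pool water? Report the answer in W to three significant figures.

In absolute terms T_C = 295.93 K and T_H = 304.26 K, so ΔT = 8.333 K.
COP_Carnot = T_H/ΔT = 304.26/8.333 = 36.51.
The heat pump delivers Q̇_H = COP × Ẇ = 228900 W; the resistance heater delivers Ẇ = 6270 W.
Extra = (COP − 1)·Ẇ = 222700 W.

223000 W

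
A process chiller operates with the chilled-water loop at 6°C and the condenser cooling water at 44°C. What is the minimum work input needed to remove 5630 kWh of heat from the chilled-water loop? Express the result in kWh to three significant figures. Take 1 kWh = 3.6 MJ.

In absolute terms T_C = 279.15 K and T_H = 317.15 K, so ΔT = 38.00 K.
The reversible limit is COP_R = T_C/ΔT = 7.346, so W_min = Q_C/COP = Q_C·ΔT/T_C.
W_min = 5630 × 38.00/279.15 = 766.4 kWh.

766 kWh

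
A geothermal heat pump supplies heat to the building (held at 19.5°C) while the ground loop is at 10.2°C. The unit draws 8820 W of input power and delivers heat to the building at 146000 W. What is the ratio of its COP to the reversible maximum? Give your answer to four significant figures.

0.5260

COP_actual = Q̇_H/Ẇ = 146000/8820 = 16.55.
In absolute terms T_C = 283.35 K and T_H = 292.65 K, so ΔT = 9.300 K.
COP_Carnot = T_H/ΔT = 292.65/9.300 = 31.47.
η_II = COP_actual/COP_Carnot = 16.55/31.47 = 0.5260.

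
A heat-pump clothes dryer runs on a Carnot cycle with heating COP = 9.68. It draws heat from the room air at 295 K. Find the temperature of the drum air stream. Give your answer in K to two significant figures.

330 K

COP_HP = T_H/(T_H − T_C) rearranges to T_H = COP·T_C/(COP − 1).
With T_C = 295.00 K, T_H = 9.68 × 295.00/8.680 = 328.99 K.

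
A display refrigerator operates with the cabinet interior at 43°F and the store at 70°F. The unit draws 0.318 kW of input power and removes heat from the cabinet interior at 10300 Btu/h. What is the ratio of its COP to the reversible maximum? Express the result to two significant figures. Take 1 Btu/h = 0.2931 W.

Converting, Q̇_C = 10300 Btu/h = 3.019 kW, so COP_actual = Q̇_C/Ẇ = 3.019/0.3180 = 9.493.
In absolute terms T_C = 279.26 K and T_H = 294.26 K, so ΔT = 15.00 K.
COP_Carnot = T_C/ΔT = 279.26/15.00 = 18.62.
η_II = COP_actual/COP_Carnot = 9.493/18.62 = 0.5099.

0.51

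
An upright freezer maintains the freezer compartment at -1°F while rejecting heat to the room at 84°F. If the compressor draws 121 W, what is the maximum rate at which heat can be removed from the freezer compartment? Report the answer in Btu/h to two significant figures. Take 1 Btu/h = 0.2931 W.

2200 Btu/h

In absolute terms T_C = 254.82 K and T_H = 302.04 K, so ΔT = 47.22 K.
COP_Carnot = T_C/ΔT = 254.82/47.22 = 5.396.
Q̇_max = COP_Carnot × Ẇ = 5.396 × 121.0 W = 652.9 W = 2228 Btu/h.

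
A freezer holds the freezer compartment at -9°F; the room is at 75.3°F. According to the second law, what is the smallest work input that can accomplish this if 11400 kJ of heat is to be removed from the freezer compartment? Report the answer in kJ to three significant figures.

2130 kJ

In absolute terms T_C = 250.37 K and T_H = 297.21 K, so ΔT = 46.83 K.
The reversible limit is COP_R = T_C/ΔT = 5.346, so W_min = Q_C/COP = Q_C·ΔT/T_C.
W_min = 11400 × 46.83/250.37 = 2132 kJ.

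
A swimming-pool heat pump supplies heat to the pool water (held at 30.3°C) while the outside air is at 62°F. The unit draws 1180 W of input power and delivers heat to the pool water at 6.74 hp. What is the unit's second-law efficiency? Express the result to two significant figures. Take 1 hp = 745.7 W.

0.19

Converting, Q̇_H = 6.740 hp = 5026 W, so COP_actual = Q̇_H/Ẇ = 5026/1180 = 4.259.
In absolute terms T_C = 289.82 K and T_H = 303.45 K, so ΔT = 13.63 K.
COP_Carnot = T_H/ΔT = 303.45/13.63 = 22.26.
η_II = COP_actual/COP_Carnot = 4.259/22.26 = 0.1914.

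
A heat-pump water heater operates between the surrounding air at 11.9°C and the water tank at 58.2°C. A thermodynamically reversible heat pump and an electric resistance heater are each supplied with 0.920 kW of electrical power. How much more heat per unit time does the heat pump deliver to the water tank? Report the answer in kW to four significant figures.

5.664 kW

In absolute terms T_C = 285.05 K and T_H = 331.35 K, so ΔT = 46.30 K.
COP_Carnot = T_H/ΔT = 331.35/46.30 = 7.157.
The heat pump delivers Q̇_H = COP × Ẇ = 6.584 kW; the resistance heater delivers Ẇ = 0.9200 kW.
Extra = (COP − 1)·Ẇ = 5.664 kW.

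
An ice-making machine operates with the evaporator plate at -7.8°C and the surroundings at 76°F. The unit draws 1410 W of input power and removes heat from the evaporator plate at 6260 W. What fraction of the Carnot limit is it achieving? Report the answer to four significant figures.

0.5395

COP_actual = Q̇_C/Ẇ = 6260/1410 = 4.440.
In absolute terms T_C = 265.35 K and T_H = 297.59 K, so ΔT = 32.24 K.
COP_Carnot = T_C/ΔT = 265.35/32.24 = 8.229.
η_II = COP_actual/COP_Carnot = 4.440/8.229 = 0.5395.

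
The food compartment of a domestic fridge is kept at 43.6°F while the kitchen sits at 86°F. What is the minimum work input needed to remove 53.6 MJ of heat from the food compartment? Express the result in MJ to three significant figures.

4.52 MJ

In absolute terms T_C = 279.59 K and T_H = 303.15 K, so ΔT = 23.56 K.
The reversible limit is COP_R = T_C/ΔT = 11.87, so W_min = Q_C/COP = Q_C·ΔT/T_C.
W_min = 53.60 × 23.56/279.59 = 4.516 MJ.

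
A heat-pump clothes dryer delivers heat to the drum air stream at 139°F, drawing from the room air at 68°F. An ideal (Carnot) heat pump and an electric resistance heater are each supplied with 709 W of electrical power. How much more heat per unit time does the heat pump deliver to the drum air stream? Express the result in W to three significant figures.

In absolute terms T_C = 293.15 K and T_H = 332.59 K, so ΔT = 39.44 K.
COP_Carnot = T_H/ΔT = 332.59/39.44 = 8.432.
The heat pump delivers Q̇_H = COP × Ẇ = 5978 W; the resistance heater delivers Ẇ = 709.0 W.
Extra = (COP − 1)·Ẇ = 5269 W.

5270 W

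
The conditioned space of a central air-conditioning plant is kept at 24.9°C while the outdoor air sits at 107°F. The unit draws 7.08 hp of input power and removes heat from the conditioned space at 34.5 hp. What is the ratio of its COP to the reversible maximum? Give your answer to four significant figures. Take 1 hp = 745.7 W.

0.2741

COP_actual = Q̇_C/Ẇ = 34.50/7.080 = 4.873.
In absolute terms T_C = 298.05 K and T_H = 314.82 K, so ΔT = 16.77 K.
COP_Carnot = T_C/ΔT = 298.05/16.77 = 17.78.
η_II = COP_actual/COP_Carnot = 4.873/17.78 = 0.2741.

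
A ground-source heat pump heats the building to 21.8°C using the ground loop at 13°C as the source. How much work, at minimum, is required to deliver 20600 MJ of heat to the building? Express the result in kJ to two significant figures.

610000 kJ

In absolute terms T_C = 286.15 K and T_H = 294.95 K, so ΔT = 8.800 K.
The reversible limit is COP_HP = T_H/ΔT = 33.52, so W_min = Q_H/COP = Q_H·ΔT/T_H.
W_min = 20600 × 8.800/294.95 = 614.6 MJ = 614600 kJ.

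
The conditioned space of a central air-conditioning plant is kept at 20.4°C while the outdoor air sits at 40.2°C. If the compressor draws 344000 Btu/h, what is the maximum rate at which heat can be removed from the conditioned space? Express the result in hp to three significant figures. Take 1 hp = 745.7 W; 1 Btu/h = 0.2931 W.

In absolute terms T_C = 293.55 K and T_H = 313.35 K, so ΔT = 19.80 K.
COP_Carnot = T_C/ΔT = 293.55/19.80 = 14.83.
Q̇_max = COP_Carnot × Ẇ = 14.83 × 344000 Btu/h = 5100000 Btu/h = 2005 hp.

2000 hp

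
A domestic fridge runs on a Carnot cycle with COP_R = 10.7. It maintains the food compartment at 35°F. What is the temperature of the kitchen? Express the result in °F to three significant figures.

81.2 °F

COP_R = T_C/(T_H − T_C) gives T_H − T_C = T_C/COP.
With T_C = 274.82 K, T_H = 274.82 × (1 + 1/10.7) = 300.50 K.
Converting, 300.50 K = 81.23°F.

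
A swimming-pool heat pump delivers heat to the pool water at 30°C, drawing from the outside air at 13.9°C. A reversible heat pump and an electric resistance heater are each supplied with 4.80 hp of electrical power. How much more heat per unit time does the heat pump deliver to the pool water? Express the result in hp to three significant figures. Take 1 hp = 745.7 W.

85.6 hp

In absolute terms T_C = 287.05 K and T_H = 303.15 K, so ΔT = 16.10 K.
COP_Carnot = T_H/ΔT = 303.15/16.10 = 18.83.
The heat pump delivers Q̇_H = COP × Ẇ = 90.38 hp; the resistance heater delivers Ẇ = 4.800 hp.
Extra = (COP − 1)·Ẇ = 85.58 hp.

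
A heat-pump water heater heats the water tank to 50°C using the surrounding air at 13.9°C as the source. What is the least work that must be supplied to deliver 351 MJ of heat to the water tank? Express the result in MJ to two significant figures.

In absolute terms T_C = 287.05 K and T_H = 323.15 K, so ΔT = 36.10 K.
The reversible limit is COP_HP = T_H/ΔT = 8.952, so W_min = Q_H/COP = Q_H·ΔT/T_H.
W_min = 351.0 × 36.10/323.15 = 39.21 MJ.

39 MJ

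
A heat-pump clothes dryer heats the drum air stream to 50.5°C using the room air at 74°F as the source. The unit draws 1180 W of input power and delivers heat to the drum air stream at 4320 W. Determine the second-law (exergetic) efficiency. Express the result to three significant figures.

COP_actual = Q̇_H/Ẇ = 4320/1180 = 3.661.
In absolute terms T_C = 296.48 K and T_H = 323.65 K, so ΔT = 27.17 K.
COP_Carnot = T_H/ΔT = 323.65/27.17 = 11.91.
η_II = COP_actual/COP_Carnot = 3.661/11.91 = 0.3073.

0.307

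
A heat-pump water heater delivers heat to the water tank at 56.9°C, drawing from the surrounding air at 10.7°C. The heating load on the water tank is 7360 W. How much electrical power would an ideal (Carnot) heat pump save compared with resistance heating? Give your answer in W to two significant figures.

In absolute terms T_C = 283.85 K and T_H = 330.05 K, so ΔT = 46.20 K.
COP_Carnot = T_H/ΔT = 330.05/46.20 = 7.144.
Resistance heating needs Ẇ_res = Q̇_H = 7360 W; the reversible heat pump needs only Ẇ_hp = Q̇_H/COP = 1030 W.
Saving = 7360 − 1030 = 6330 W.

6300 W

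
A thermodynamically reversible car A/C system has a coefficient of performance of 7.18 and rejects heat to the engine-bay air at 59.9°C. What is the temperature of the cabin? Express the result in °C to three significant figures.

For a Carnot refrigerator COP_R = T_C/(T_H − T_C), so T_C = COP·T_H/(1 + COP).
With T_H = 333.05 K, T_C = 7.18 × 333.05/8.180 = 292.33 K.
Converting, 292.33 K = 19.18°C.

19.2 °C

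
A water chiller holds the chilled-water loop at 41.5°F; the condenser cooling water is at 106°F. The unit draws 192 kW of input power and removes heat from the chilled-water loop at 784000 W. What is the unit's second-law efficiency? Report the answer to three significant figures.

Converting, Q̇_C = 784000 W = 784.0 kW, so COP_actual = Q̇_C/Ẇ = 784.0/192.0 = 4.083.
In absolute terms T_C = 278.43 K and T_H = 314.26 K, so ΔT = 35.83 K.
COP_Carnot = T_C/ΔT = 278.43/35.83 = 7.770.
η_II = COP_actual/COP_Carnot = 4.083/7.770 = 0.5255.

0.526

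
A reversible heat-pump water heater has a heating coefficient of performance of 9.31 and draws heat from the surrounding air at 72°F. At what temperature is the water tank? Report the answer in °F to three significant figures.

COP_HP = T_H/(T_H − T_C) rearranges to T_H = COP·T_C/(COP − 1).
With T_C = 295.37 K, T_H = 9.31 × 295.37/8.310 = 330.92 K.
Converting, 330.92 K = 135.98°F.

136 °F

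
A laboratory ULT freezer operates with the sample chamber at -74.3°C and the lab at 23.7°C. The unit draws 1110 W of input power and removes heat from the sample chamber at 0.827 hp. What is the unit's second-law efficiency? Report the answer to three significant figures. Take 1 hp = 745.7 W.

0.274

Converting, Q̇_C = 0.8270 hp = 616.7 W, so COP_actual = Q̇_C/Ẇ = 616.7/1110 = 0.5556.
In absolute terms T_C = 198.85 K and T_H = 296.85 K, so ΔT = 98.00 K.
COP_Carnot = T_C/ΔT = 198.85/98.00 = 2.029.
η_II = COP_actual/COP_Carnot = 0.5556/2.029 = 0.2738.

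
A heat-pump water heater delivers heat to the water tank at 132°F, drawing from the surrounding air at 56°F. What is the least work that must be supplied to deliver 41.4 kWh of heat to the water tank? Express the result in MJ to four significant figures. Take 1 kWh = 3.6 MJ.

19.14 MJ

In absolute terms T_C = 286.48 K and T_H = 328.71 K, so ΔT = 42.22 K.
The reversible limit is COP_HP = T_H/ΔT = 7.785, so W_min = Q_H/COP = Q_H·ΔT/T_H.
W_min = 41.40 × 42.22/328.71 = 5.318 kWh = 19.14 MJ.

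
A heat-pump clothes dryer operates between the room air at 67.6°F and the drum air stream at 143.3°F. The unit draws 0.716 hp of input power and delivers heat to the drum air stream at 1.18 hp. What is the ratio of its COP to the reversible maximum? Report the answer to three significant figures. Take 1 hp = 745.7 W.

COP_actual = Q̇_H/Ẇ = 1.180/0.7160 = 1.648.
In absolute terms T_C = 292.93 K and T_H = 334.98 K, so ΔT = 42.06 K.
COP_Carnot = T_H/ΔT = 334.98/42.06 = 7.965.
η_II = COP_actual/COP_Carnot = 1.648/7.965 = 0.2069.

0.207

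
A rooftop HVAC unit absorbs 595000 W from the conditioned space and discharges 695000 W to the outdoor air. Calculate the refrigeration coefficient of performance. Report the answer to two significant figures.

6.0

The first law gives Q̇_H = Q̇_C + Ẇ, so the three rates are Q̇_C = 595000, Q̇_H = 695000, Ẇ = 100000 W.
COP_R = Q̇_C/Ẇ = 595000/100000 = 5.950.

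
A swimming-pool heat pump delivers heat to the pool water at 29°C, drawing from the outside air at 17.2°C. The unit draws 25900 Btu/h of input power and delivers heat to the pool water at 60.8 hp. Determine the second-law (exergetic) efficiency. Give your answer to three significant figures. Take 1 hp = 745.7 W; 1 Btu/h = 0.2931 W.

0.233

Converting, Q̇_H = 60.80 hp = 154700 Btu/h, so COP_actual = Q̇_H/Ẇ = 154700/25900 = 5.972.
In absolute terms T_C = 290.35 K and T_H = 302.15 K, so ΔT = 11.80 K.
COP_Carnot = T_H/ΔT = 302.15/11.80 = 25.61.
η_II = COP_actual/COP_Carnot = 5.972/25.61 = 0.2332.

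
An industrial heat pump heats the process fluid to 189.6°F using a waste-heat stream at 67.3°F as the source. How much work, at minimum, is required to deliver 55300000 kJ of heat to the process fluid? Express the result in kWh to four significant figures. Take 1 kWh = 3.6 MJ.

In absolute terms T_C = 292.76 K and T_H = 360.71 K, so ΔT = 67.94 K.
The reversible limit is COP_HP = T_H/ΔT = 5.309, so W_min = Q_H/COP = Q_H·ΔT/T_H.
W_min = 55300000 × 67.94/360.71 = 10420000 kJ = 2894 kWh.

2894 kWh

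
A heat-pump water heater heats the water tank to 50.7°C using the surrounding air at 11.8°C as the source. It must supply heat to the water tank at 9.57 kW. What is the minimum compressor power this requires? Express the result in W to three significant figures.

In absolute terms T_C = 284.95 K and T_H = 323.85 K, so ΔT = 38.90 K.
COP_Carnot = T_H/ΔT = 323.85/38.90 = 8.325.
Ẇ_min = Q̇/COP_Carnot = 9.570/8.325 = 1.150 kW = 1150 W.

1150 W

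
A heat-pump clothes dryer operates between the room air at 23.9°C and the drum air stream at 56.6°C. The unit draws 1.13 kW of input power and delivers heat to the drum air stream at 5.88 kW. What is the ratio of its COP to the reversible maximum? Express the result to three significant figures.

0.516

COP_actual = Q̇_H/Ẇ = 5.880/1.130 = 5.204.
In absolute terms T_C = 297.05 K and T_H = 329.75 K, so ΔT = 32.70 K.
COP_Carnot = T_H/ΔT = 329.75/32.70 = 10.08.
η_II = COP_actual/COP_Carnot = 5.204/10.08 = 0.5160.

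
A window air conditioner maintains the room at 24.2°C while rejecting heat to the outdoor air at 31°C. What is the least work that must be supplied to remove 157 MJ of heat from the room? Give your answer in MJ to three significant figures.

In absolute terms T_C = 297.35 K and T_H = 304.15 K, so ΔT = 6.800 K.
The reversible limit is COP_R = T_C/ΔT = 43.73, so W_min = Q_C/COP = Q_C·ΔT/T_C.
W_min = 157.0 × 6.800/297.35 = 3.590 MJ.

3.59 MJ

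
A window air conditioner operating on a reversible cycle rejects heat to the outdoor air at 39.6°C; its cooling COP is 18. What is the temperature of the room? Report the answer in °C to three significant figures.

23.1 °C

For a Carnot refrigerator COP_R = T_C/(T_H − T_C), so T_C = COP·T_H/(1 + COP).
With T_H = 312.75 K, T_C = 18 × 312.75/19.00 = 296.29 K.
Converting, 296.29 K = 23.14°C.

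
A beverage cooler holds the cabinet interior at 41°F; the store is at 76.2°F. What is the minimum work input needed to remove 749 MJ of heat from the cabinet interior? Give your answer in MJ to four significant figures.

In absolute terms T_C = 278.15 K and T_H = 297.71 K, so ΔT = 19.56 K.
The reversible limit is COP_R = T_C/ΔT = 14.22, so W_min = Q_C/COP = Q_C·ΔT/T_C.
W_min = 749.0 × 19.56/278.15 = 52.66 MJ.

52.66 MJ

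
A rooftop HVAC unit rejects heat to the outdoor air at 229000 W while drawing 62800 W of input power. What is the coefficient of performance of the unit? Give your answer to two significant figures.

The first law gives Q̇_H = Q̇_C + Ẇ, so the three rates are Q̇_C = 166200, Q̇_H = 229000, Ẇ = 62800 W.
COP_R = Q̇_C/Ẇ = 166200/62800 = 2.646.

2.6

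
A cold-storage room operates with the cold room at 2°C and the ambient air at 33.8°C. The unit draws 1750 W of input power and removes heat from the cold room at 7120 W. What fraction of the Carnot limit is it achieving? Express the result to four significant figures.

0.4702

COP_actual = Q̇_C/Ẇ = 7120/1750 = 4.069.
In absolute terms T_C = 275.15 K and T_H = 306.95 K, so ΔT = 31.80 K.
COP_Carnot = T_C/ΔT = 275.15/31.80 = 8.653.
η_II = COP_actual/COP_Carnot = 4.069/8.653 = 0.4702.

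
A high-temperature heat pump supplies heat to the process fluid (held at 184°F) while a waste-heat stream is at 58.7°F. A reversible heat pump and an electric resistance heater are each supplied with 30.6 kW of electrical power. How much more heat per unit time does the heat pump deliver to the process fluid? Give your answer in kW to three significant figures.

In absolute terms T_C = 287.98 K and T_H = 357.59 K, so ΔT = 69.61 K.
COP_Carnot = T_H/ΔT = 357.59/69.61 = 5.137.
The heat pump delivers Q̇_H = COP × Ẇ = 157.2 kW; the resistance heater delivers Ẇ = 30.60 kW.
Extra = (COP − 1)·Ẇ = 126.6 kW.

127 kW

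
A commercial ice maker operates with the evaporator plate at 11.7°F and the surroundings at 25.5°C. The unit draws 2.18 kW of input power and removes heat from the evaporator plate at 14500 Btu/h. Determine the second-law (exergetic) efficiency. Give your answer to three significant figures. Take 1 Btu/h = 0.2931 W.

0.274

Converting, Q̇_C = 14500 Btu/h = 4.250 kW, so COP_actual = Q̇_C/Ẇ = 4.250/2.180 = 1.950.
In absolute terms T_C = 261.87 K and T_H = 298.65 K, so ΔT = 36.78 K.
COP_Carnot = T_C/ΔT = 261.87/36.78 = 7.120.
η_II = COP_actual/COP_Carnot = 1.950/7.120 = 0.2738.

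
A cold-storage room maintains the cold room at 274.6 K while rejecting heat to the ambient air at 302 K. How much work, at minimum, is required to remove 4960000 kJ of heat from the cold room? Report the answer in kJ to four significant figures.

The reservoir spacing is ΔT = 302 − 274.6 = 27.40 K.
The reversible limit is COP_R = T_C/ΔT = 10.02, so W_min = Q_C/COP = Q_C·ΔT/T_C.
W_min = 4960000 × 27.40/274.60 = 494900 kJ.

494900 kJ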